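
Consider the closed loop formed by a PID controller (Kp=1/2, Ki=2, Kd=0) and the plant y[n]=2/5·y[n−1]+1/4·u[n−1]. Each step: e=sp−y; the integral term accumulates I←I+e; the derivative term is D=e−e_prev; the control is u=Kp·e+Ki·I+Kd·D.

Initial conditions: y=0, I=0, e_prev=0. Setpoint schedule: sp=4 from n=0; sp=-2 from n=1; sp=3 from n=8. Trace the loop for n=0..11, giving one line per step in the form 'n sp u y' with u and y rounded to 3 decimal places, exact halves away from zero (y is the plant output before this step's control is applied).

0 4 10.000 0.000
1 -2 -3.250 2.500
2 -2 -6.469 0.188
3 -2 -6.520 -1.542
4 -2 -5.674 -2.247
5 -2 -5.004 -2.317
6 -2 -4.718 -2.178
7 -2 -4.680 -2.051
8 3 7.770 -1.990
9 3 9.909 1.146
10 3 9.143 2.936
11 3 7.961 3.460

(exact arithmetic carried between steps; '≈' marks a value shown rounded to 6 d.p. or computed from one; I and e_prev carry over from the previous line; the table rounds u and y to 3 d.p., halves away from zero)
n=0: y=0, sp=4, e=sp−y=4; I=4, D=e−e_prev=4; u=1/2·4+2·4+0·4=10; next y=2/5·0+1/4·10=2.5
n=1: y=2.5, sp=-2, e=sp−y=-4.5; I=-0.5, D=e−e_prev=-8.5; u=1/2·(-4.5)+2·(-0.5)+0·(-8.5)=-3.25; next y=2/5·2.5+1/4·(-3.25)=0.1875
n=2: y=0.1875, sp=-2, e=sp−y=-2.1875; I=-2.6875, D=e−e_prev=2.3125; u=1/2·(-2.1875)+2·(-2.6875)+0·2.3125=-6.46875; next y=2/5·0.1875+1/4·(-6.46875)≈-1.542188
n=3: y≈-1.542188, sp=-2, e=sp−y≈-0.457813; I≈-3.145313, D=e−e_prev≈1.729688; u=1/2·(-0.457813)+2·(-3.145313)+0·1.729688≈-6.519531; next y=2/5·(-1.542188)+1/4·(-6.519531)≈-2.246758
n=4: y≈-2.246758, sp=-2, e=sp−y≈0.246758; I≈-2.898555, D=e−e_prev≈0.704570; u=1/2·0.246758+2·(-2.898555)+0·0.704570≈-5.673730; next y=2/5·(-2.246758)+1/4·(-5.673730)≈-2.317136
n=5: y≈-2.317136, sp=-2, e=sp−y≈0.317136; I≈-2.581419, D=e−e_prev≈0.070378; u=1/2·0.317136+2·(-2.581419)+0·0.070378≈-5.004270; next y=2/5·(-2.317136)+1/4·(-5.004270)≈-2.177922
n=6: y≈-2.177922, sp=-2, e=sp−y≈0.177922; I≈-2.403497, D=e−e_prev≈-0.139214; u=1/2·0.177922+2·(-2.403497)+0·(-0.139214)≈-4.718033; next y=2/5·(-2.177922)+1/4·(-4.718033)≈-2.050677
n=7: y≈-2.050677, sp=-2, e=sp−y≈0.050677; I≈-2.352820, D=e−e_prev≈-0.127245; u=1/2·0.050677+2·(-2.352820)+0·(-0.127245)≈-4.680302; next y=2/5·(-2.050677)+1/4·(-4.680302)≈-1.990346
n=8: y≈-1.990346, sp=3, e=sp−y≈4.990346; I≈2.637526, D=e−e_prev≈4.939669; u=1/2·4.990346+2·2.637526+0·4.939669≈7.770225; next y=2/5·(-1.990346)+1/4·7.770225≈1.146418
n=9: y≈1.146418, sp=3, e=sp−y≈1.853582; I≈4.491108, D=e−e_prev≈-3.136764; u=1/2·1.853582+2·4.491108+0·(-3.136764)≈9.909008; next y=2/5·1.146418+1/4·9.909008≈2.935819
n=10: y≈2.935819, sp=3, e=sp−y≈0.064181; I≈4.555289, D=e−e_prev≈-1.789401; u=1/2·0.064181+2·4.555289+0·(-1.789401)≈9.142669; next y=2/5·2.935819+1/4·9.142669≈3.459995
n=11: y≈3.459995, sp=3, e=sp−y≈-0.459995; I≈4.095294, D=e−e_prev≈-0.524176; u=1/2·(-0.459995)+2·4.095294+0·(-0.524176)≈7.960591; next y=2/5·3.459995+1/4·7.960591≈3.374146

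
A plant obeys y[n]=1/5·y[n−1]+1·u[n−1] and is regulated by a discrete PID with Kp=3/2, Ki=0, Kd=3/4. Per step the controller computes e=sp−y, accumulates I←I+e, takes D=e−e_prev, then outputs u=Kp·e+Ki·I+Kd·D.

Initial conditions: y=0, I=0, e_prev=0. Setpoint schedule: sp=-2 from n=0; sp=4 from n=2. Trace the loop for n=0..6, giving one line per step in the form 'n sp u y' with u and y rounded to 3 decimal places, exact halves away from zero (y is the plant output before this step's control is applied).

(exact arithmetic carried between steps; '≈' marks a value shown rounded to 6 d.p. or computed from one; I and e_prev carry over from the previous line; the table rounds u and y to 3 d.p., halves away from zero)
n=0: y=0, sp=-2, e=sp−y=-2; I=-2, D=e−e_prev=-2; u=3/2·(-2)+0·(-2)+3/4·(-2)=-4.5; next y=1/5·0+1·(-4.5)=-4.5
n=1: y=-4.5, sp=-2, e=sp−y=2.5; I=0.5, D=e−e_prev=4.5; u=3/2·2.5+0·0.5+3/4·4.5=7.125; next y=1/5·(-4.5)+1·7.125=6.225
n=2: y=6.225, sp=4, e=sp−y=-2.225; I=-1.725, D=e−e_prev=-4.725; u=3/2·(-2.225)+0·(-1.725)+3/4·(-4.725)=-6.88125; next y=1/5·6.225+1·(-6.88125)=-5.63625
n=3: y=-5.63625, sp=4, e=sp−y=9.63625; I=7.91125, D=e−e_prev=11.86125; u=3/2·9.63625+0·7.91125+3/4·11.86125≈23.350313; next y=1/5·(-5.63625)+1·23.350313≈22.223063
n=4: y≈22.223063, sp=4, e=sp−y≈-18.223063; I≈-10.311813, D=e−e_prev≈-27.859313; u=3/2·(-18.223063)+0·(-10.311813)+3/4·(-27.859313)≈-48.229078; next y=1/5·22.223063+1·(-48.229078)≈-43.784466
n=5: y≈-43.784466, sp=4, e=sp−y≈47.784466; I≈37.472653, D=e−e_prev≈66.007528; u=3/2·47.784466+0·37.472653+3/4·66.007528≈121.182345; next y=1/5·(-43.784466)+1·121.182345≈112.425451
n=6: y≈112.425451, sp=4, e=sp−y≈-108.425451; I≈-70.952798, D=e−e_prev≈-156.209917; u=3/2·(-108.425451)+0·(-70.952798)+3/4·(-156.209917)≈-279.795615; next y=1/5·112.425451+1·(-279.795615)≈-257.310525

0 -2 -4.500 0.000
1 -2 7.125 -4.500
2 4 -6.881 6.225
3 4 23.350 -5.636
4 4 -48.229 22.223
5 4 121.182 -43.784
6 4 -279.796 112.425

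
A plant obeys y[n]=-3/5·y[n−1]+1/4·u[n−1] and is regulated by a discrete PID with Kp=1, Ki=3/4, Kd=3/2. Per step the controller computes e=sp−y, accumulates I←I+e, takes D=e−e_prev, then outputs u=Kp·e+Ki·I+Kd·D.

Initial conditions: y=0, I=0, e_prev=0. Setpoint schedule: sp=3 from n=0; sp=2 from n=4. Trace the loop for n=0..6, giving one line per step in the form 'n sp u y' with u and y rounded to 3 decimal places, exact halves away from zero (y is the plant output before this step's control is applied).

0 3 9.750 0.000
1 3 -0.422 2.438
2 3 16.674 -1.568
3 3 -7.609 5.109
4 2 30.325 -4.968
5 2 -28.537 10.562
6 2 66.446 -13.471

(exact arithmetic carried between steps; '≈' marks a value shown rounded to 6 d.p. or computed from one; I and e_prev carry over from the previous line; the table rounds u and y to 3 d.p., halves away from zero)
n=0: y=0, sp=3, e=sp−y=3; I=3, D=e−e_prev=3; u=1·3+3/4·3+3/2·3=9.75; next y=-3/5·0+1/4·9.75=2.4375
n=1: y=2.4375, sp=3, e=sp−y=0.5625; I=3.5625, D=e−e_prev=-2.4375; u=1·0.5625+3/4·3.5625+3/2·(-2.4375)=-0.421875; next y=-3/5·2.4375+1/4·(-0.421875)≈-1.567969
n=2: y≈-1.567969, sp=3, e=sp−y≈4.567969; I≈8.130469, D=e−e_prev≈4.005469; u=1·4.567969+3/4·8.130469+3/2·4.005469≈16.674023; next y=-3/5·(-1.567969)+1/4·16.674023≈5.109287
n=3: y≈5.109287, sp=3, e=sp−y≈-2.109287; I≈6.021182, D=e−e_prev≈-6.677256; u=1·(-2.109287)+3/4·6.021182+3/2·(-6.677256)≈-7.609285; next y=-3/5·5.109287+1/4·(-7.609285)≈-4.967893
n=4: y≈-4.967893, sp=2, e=sp−y≈6.967893; I≈12.989075, D=e−e_prev≈9.077181; u=1·6.967893+3/4·12.989075+3/2·9.077181≈30.325471; next y=-3/5·(-4.967893)+1/4·30.325471≈10.562104
n=5: y≈10.562104, sp=2, e=sp−y≈-8.562104; I≈4.426971, D=e−e_prev≈-15.529997; u=1·(-8.562104)+3/4·4.426971+3/2·(-15.529997)≈-28.536871; next y=-3/5·10.562104+1/4·(-28.536871)≈-13.471480
n=6: y≈-13.471480, sp=2, e=sp−y≈15.471480; I≈19.898451, D=e−e_prev≈24.033584; u=1·15.471480+3/4·19.898451+3/2·24.033584≈66.445694; next y=-3/5·(-13.471480)+1/4·66.445694≈24.694311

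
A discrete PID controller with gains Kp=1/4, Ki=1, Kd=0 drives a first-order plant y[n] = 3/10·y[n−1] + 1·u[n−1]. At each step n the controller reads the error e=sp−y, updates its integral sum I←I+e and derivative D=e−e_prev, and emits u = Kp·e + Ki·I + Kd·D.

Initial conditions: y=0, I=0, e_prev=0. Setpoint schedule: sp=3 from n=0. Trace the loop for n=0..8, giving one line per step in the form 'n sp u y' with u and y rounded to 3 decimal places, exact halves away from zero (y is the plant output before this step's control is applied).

0 3 3.750 0.000
1 3 2.063 3.750
2 3 2.016 3.188
3 3 2.098 2.972
4 3 2.104 2.989
5 3 2.100 3.001
6 3 2.100 3.001
7 3 2.100 3.000
8 3 2.100 3.000

(exact arithmetic carried between steps; '≈' marks a value shown rounded to 6 d.p. or computed from one; I and e_prev carry over from the previous line; the table rounds u and y to 3 d.p., halves away from zero)
n=0: y=0, sp=3, e=sp−y=3; I=3, D=e−e_prev=3; u=1/4·3+1·3+0·3=3.75; next y=3/10·0+1·3.75=3.75
n=1: y=3.75, sp=3, e=sp−y=-0.75; I=2.25, D=e−e_prev=-3.75; u=1/4·(-0.75)+1·2.25+0·(-3.75)=2.0625; next y=3/10·3.75+1·2.0625=3.1875
n=2: y=3.1875, sp=3, e=sp−y=-0.1875; I=2.0625, D=e−e_prev=0.5625; u=1/4·(-0.1875)+1·2.0625+0·0.5625=2.015625; next y=3/10·3.1875+1·2.015625=2.971875
n=3: y=2.971875, sp=3, e=sp−y=0.028125; I=2.090625, D=e−e_prev=0.215625; u=1/4·0.028125+1·2.090625+0·0.215625≈2.097656; next y=3/10·2.971875+1·2.097656≈2.989219
n=4: y≈2.989219, sp=3, e=sp−y≈0.010781; I≈2.101406, D=e−e_prev≈-0.017344; u=1/4·0.010781+1·2.101406+0·(-0.017344)≈2.104102; next y=3/10·2.989219+1·2.104102≈3.000867
n=5: y≈3.000867, sp=3, e=sp−y≈-0.000867; I≈2.100539, D=e−e_prev≈-0.011648; u=1/4·(-0.000867)+1·2.100539+0·(-0.011648)≈2.100322; next y=3/10·3.000867+1·2.100322≈3.000582
n=6: y≈3.000582, sp=3, e=sp−y≈-0.000582; I≈2.099957, D=e−e_prev≈0.000285; u=1/4·(-0.000582)+1·2.099957+0·0.000285≈2.099811; next y=3/10·3.000582+1·2.099811≈2.999986
n=7: y≈2.999986, sp=3, e=sp−y≈0.000014; I≈2.099971, D=e−e_prev≈0.000597; u=1/4·0.000014+1·2.099971+0·0.000597≈2.099974; next y=3/10·2.999986+1·2.099974≈2.999970
n=8: y≈2.999970, sp=3, e=sp−y≈0.000030; I≈2.100001, D=e−e_prev≈0.000016; u=1/4·0.000030+1·2.100001+0·0.000016≈2.100008; next y=3/10·2.999970+1·2.100008≈2.999999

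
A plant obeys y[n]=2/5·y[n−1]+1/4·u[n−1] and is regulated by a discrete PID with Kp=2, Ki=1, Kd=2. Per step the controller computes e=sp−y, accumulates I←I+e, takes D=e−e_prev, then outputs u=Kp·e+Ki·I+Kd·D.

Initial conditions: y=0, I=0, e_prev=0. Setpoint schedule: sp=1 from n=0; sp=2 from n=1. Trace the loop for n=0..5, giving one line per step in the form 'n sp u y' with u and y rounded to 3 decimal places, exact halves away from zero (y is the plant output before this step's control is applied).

0 1 5.000 0.000
1 2 2.750 1.250
2 2 4.313 1.188
3 2 3.172 1.553
4 2 5.045 1.414
5 2 3.289 1.827

(exact arithmetic carried between steps; '≈' marks a value shown rounded to 6 d.p. or computed from one; I and e_prev carry over from the previous line; the table rounds u and y to 3 d.p., halves away from zero)
n=0: y=0, sp=1, e=sp−y=1; I=1, D=e−e_prev=1; u=2·1+1·1+2·1=5; next y=2/5·0+1/4·5=1.25
n=1: y=1.25, sp=2, e=sp−y=0.75; I=1.75, D=e−e_prev=-0.25; u=2·0.75+1·1.75+2·(-0.25)=2.75; next y=2/5·1.25+1/4·2.75=1.1875
n=2: y=1.1875, sp=2, e=sp−y=0.8125; I=2.5625, D=e−e_prev=0.0625; u=2·0.8125+1·2.5625+2·0.0625=4.3125; next y=2/5·1.1875+1/4·4.3125=1.553125
n=3: y=1.553125, sp=2, e=sp−y=0.446875; I=3.009375, D=e−e_prev=-0.365625; u=2·0.446875+1·3.009375+2·(-0.365625)=3.171875; next y=2/5·1.553125+1/4·3.171875≈1.414219
n=4: y≈1.414219, sp=2, e=sp−y≈0.585781; I≈3.595156, D=e−e_prev≈0.138906; u=2·0.585781+1·3.595156+2·0.138906≈5.044531; next y=2/5·1.414219+1/4·5.044531≈1.826820
n=5: y≈1.826820, sp=2, e=sp−y≈0.173180; I≈3.768336, D=e−e_prev≈-0.412602; u=2·0.173180+1·3.768336+2·(-0.412602)≈3.289492; next y=2/5·1.826820+1/4·3.289492≈1.553101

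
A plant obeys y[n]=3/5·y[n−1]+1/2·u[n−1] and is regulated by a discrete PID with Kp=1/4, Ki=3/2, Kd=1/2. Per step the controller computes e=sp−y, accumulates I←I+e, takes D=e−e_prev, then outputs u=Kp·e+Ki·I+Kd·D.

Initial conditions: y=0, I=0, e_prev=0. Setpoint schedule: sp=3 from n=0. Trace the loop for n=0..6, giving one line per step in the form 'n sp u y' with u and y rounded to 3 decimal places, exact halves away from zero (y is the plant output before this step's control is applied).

0 3 6.750 0.000
1 3 2.156 3.375
2 3 3.893 3.103
3 3 2.016 3.808
4 3 2.316 3.293
5 3 1.977 3.134
6 3 2.293 2.869

(exact arithmetic carried between steps; '≈' marks a value shown rounded to 6 d.p. or computed from one; I and e_prev carry over from the previous line; the table rounds u and y to 3 d.p., halves away from zero)
n=0: y=0, sp=3, e=sp−y=3; I=3, D=e−e_prev=3; u=1/4·3+3/2·3+1/2·3=6.75; next y=3/5·0+1/2·6.75=3.375
n=1: y=3.375, sp=3, e=sp−y=-0.375; I=2.625, D=e−e_prev=-3.375; u=1/4·(-0.375)+3/2·2.625+1/2·(-3.375)=2.15625; next y=3/5·3.375+1/2·2.15625=3.103125
n=2: y=3.103125, sp=3, e=sp−y=-0.103125; I=2.521875, D=e−e_prev=0.271875; u=1/4·(-0.103125)+3/2·2.521875+1/2·0.271875≈3.892969; next y=3/5·3.103125+1/2·3.892969≈3.808359
n=3: y≈3.808359, sp=3, e=sp−y≈-0.808359; I≈1.713516, D=e−e_prev≈-0.705234; u=1/4·(-0.808359)+3/2·1.713516+1/2·(-0.705234)≈2.015566; next y=3/5·3.808359+1/2·2.015566≈3.292799
n=4: y≈3.292799, sp=3, e=sp−y≈-0.292799; I≈1.420717, D=e−e_prev≈0.515561; u=1/4·(-0.292799)+3/2·1.420717+1/2·0.515561≈2.315656; next y=3/5·3.292799+1/2·2.315656≈3.133507
n=5: y≈3.133507, sp=3, e=sp−y≈-0.133507; I≈1.287210, D=e−e_prev≈0.159292; u=1/4·(-0.133507)+3/2·1.287210+1/2·0.159292≈1.977083; next y=3/5·3.133507+1/2·1.977083≈2.868646
n=6: y≈2.868646, sp=3, e=sp−y≈0.131354; I≈1.418564, D=e−e_prev≈0.264861; u=1/4·0.131354+3/2·1.418564+1/2·0.264861≈2.293114; next y=3/5·2.868646+1/2·2.293114≈2.867745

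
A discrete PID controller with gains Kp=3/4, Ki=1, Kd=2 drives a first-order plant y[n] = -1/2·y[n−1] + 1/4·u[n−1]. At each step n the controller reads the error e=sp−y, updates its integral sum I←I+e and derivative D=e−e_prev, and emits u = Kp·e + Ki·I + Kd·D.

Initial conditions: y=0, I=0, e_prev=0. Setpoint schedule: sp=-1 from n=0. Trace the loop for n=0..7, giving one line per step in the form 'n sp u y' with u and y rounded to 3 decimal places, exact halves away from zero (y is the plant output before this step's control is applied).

(exact arithmetic carried between steps; '≈' marks a value shown rounded to 6 d.p. or computed from one; I and e_prev carry over from the previous line; the table rounds u and y to 3 d.p., halves away from zero)
n=0: y=0, sp=-1, e=sp−y=-1; I=-1, D=e−e_prev=-1; u=3/4·(-1)+1·(-1)+2·(-1)=-3.75; next y=-1/2·0+1/4·(-3.75)=-0.9375
n=1: y=-0.9375, sp=-1, e=sp−y=-0.0625; I=-1.0625, D=e−e_prev=0.9375; u=3/4·(-0.0625)+1·(-1.0625)+2·0.9375=0.765625; next y=-1/2·(-0.9375)+1/4·0.765625≈0.660156
n=2: y≈0.660156, sp=-1, e=sp−y≈-1.660156; I≈-2.722656, D=e−e_prev≈-1.597656; u=3/4·(-1.660156)+1·(-2.722656)+2·(-1.597656)≈-7.163086; next y=-1/2·0.660156+1/4·(-7.163086)≈-2.120850
n=3: y≈-2.120850, sp=-1, e=sp−y≈1.120850; I≈-1.601807, D=e−e_prev≈2.781006; u=3/4·1.120850+1·(-1.601807)+2·2.781006≈4.800842; next y=-1/2·(-2.120850)+1/4·4.800842≈2.260635
n=4: y≈2.260635, sp=-1, e=sp−y≈-3.260635; I≈-4.862442, D=e−e_prev≈-4.381485; u=3/4·(-3.260635)+1·(-4.862442)+2·(-4.381485)≈-16.070889; next y=-1/2·2.260635+1/4·(-16.070889)≈-5.148040
n=5: y≈-5.148040, sp=-1, e=sp−y≈4.148040; I≈-0.714402, D=e−e_prev≈7.408675; u=3/4·4.148040+1·(-0.714402)+2·7.408675≈17.213978; next y=-1/2·(-5.148040)+1/4·17.213978≈6.877514
n=6: y≈6.877514, sp=-1, e=sp−y≈-7.877514; I≈-8.591917, D=e−e_prev≈-12.025554; u=3/4·(-7.877514)+1·(-8.591917)+2·(-12.025554)≈-38.551161; next y=-1/2·6.877514+1/4·(-38.551161)≈-13.076547
n=7: y≈-13.076547, sp=-1, e=sp−y≈12.076547; I≈3.484631, D=e−e_prev≈19.954062; u=3/4·12.076547+1·3.484631+2·19.954062≈52.450165; next y=-1/2·(-13.076547)+1/4·52.450165≈19.650815

0 -1 -3.750 0.000
1 -1 0.766 -0.938
2 -1 -7.163 0.660
3 -1 4.801 -2.121
4 -1 -16.071 2.261
5 -1 17.214 -5.148
6 -1 -38.551 6.878
7 -1 52.450 -13.077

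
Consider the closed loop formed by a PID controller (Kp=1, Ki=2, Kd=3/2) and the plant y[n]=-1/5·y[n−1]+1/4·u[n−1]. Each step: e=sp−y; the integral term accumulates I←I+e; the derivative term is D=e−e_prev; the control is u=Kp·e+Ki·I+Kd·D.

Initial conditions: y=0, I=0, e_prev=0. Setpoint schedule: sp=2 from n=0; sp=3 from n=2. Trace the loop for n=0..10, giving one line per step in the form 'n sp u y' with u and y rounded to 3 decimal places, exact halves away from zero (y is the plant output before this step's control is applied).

0 2 9.000 0.000
1 2 -0.125 2.250
2 3 19.541 -0.481
3 3 -3.676 4.981
4 3 31.590 -1.915
5 3 -14.805 8.281
6 3 51.298 -5.357
7 3 -39.085 13.896
8 3 87.013 -12.550
9 3 -87.218 24.263
10 3 154.618 -26.657

(exact arithmetic carried between steps; '≈' marks a value shown rounded to 6 d.p. or computed from one; I and e_prev carry over from the previous line; the table rounds u and y to 3 d.p., halves away from zero)
n=0: y=0, sp=2, e=sp−y=2; I=2, D=e−e_prev=2; u=1·2+2·2+3/2·2=9; next y=-1/5·0+1/4·9=2.25
n=1: y=2.25, sp=2, e=sp−y=-0.25; I=1.75, D=e−e_prev=-2.25; u=1·(-0.25)+2·1.75+3/2·(-2.25)=-0.125; next y=-1/5·2.25+1/4·(-0.125)=-0.48125
n=2: y=-0.48125, sp=3, e=sp−y=3.48125; I=5.23125, D=e−e_prev=3.73125; u=1·3.48125+2·5.23125+3/2·3.73125=19.540625; next y=-1/5·(-0.48125)+1/4·19.540625≈4.981406
n=3: y≈4.981406, sp=3, e=sp−y≈-1.981406; I≈3.249844, D=e−e_prev≈-5.462656; u=1·(-1.981406)+2·3.249844+3/2·(-5.462656)≈-3.675703; next y=-1/5·4.981406+1/4·(-3.675703)≈-1.915207
n=4: y≈-1.915207, sp=3, e=sp−y≈4.915207; I≈8.165051, D=e−e_prev≈6.896613; u=1·4.915207+2·8.165051+3/2·6.896613≈31.590229; next y=-1/5·(-1.915207)+1/4·31.590229≈8.280599
n=5: y≈8.280599, sp=3, e=sp−y≈-5.280599; I≈2.884452, D=e−e_prev≈-10.195806; u=1·(-5.280599)+2·2.884452+3/2·(-10.195806)≈-14.805402; next y=-1/5·8.280599+1/4·(-14.805402)≈-5.357470
n=6: y≈-5.357470, sp=3, e=sp−y≈8.357470; I≈11.241923, D=e−e_prev≈13.638069; u=1·8.357470+2·11.241923+3/2·13.638069≈51.298419; next y=-1/5·(-5.357470)+1/4·51.298419≈13.896099
n=7: y≈13.896099, sp=3, e=sp−y≈-10.896099; I≈0.345824, D=e−e_prev≈-19.253569; u=1·(-10.896099)+2·0.345824+3/2·(-19.253569)≈-39.084805; next y=-1/5·13.896099+1/4·(-39.084805)≈-12.550421
n=8: y≈-12.550421, sp=3, e=sp−y≈15.550421; I≈15.896245, D=e−e_prev≈26.446520; u=1·15.550421+2·15.896245+3/2·26.446520≈87.012690; next y=-1/5·(-12.550421)+1/4·87.012690≈24.263257
n=9: y≈24.263257, sp=3, e=sp−y≈-21.263257; I≈-5.367012, D=e−e_prev≈-36.813678; u=1·(-21.263257)+2·(-5.367012)+3/2·(-36.813678)≈-87.217797; next y=-1/5·24.263257+1/4·(-87.217797)≈-26.657101
n=10: y≈-26.657101, sp=3, e=sp−y≈29.657101; I≈24.290089, D=e−e_prev≈50.920357; u=1·29.657101+2·24.290089+3/2·50.920357≈154.617813; next y=-1/5·(-26.657101)+1/4·154.617813≈43.985873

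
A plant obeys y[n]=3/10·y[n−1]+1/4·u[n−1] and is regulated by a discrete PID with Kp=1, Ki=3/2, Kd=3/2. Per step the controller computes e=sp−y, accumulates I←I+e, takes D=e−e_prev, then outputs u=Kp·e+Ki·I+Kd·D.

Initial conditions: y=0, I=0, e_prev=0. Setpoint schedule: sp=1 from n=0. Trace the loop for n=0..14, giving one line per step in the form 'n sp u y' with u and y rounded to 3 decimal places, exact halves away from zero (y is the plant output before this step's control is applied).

0 1 4.000 0.000
1 1 0.000 1.000
2 1 4.300 0.300
3 1 0.840 1.165
4 1 4.312 0.560
5 1 1.319 1.246
6 1 4.149 0.704
7 1 1.601 1.248
8 1 3.940 0.775
9 1 1.797 1.217
10 1 3.747 0.814
11 1 1.954 1.181
12 1 3.585 0.843
13 1 2.089 1.149
14 1 3.453 0.867

(exact arithmetic carried between steps; '≈' marks a value shown rounded to 6 d.p. or computed from one; I and e_prev carry over from the previous line; the table rounds u and y to 3 d.p., halves away from zero)
n=0: y=0, sp=1, e=sp−y=1; I=1, D=e−e_prev=1; u=1·1+3/2·1+3/2·1=4; next y=3/10·0+1/4·4=1
n=1: y=1, sp=1, e=sp−y=0; I=1, D=e−e_prev=-1; u=1·0+3/2·1+3/2·(-1)=0; next y=3/10·1+1/4·0=0.3
n=2: y=0.3, sp=1, e=sp−y=0.7; I=1.7, D=e−e_prev=0.7; u=1·0.7+3/2·1.7+3/2·0.7=4.3; next y=3/10·0.3+1/4·4.3=1.165
n=3: y=1.165, sp=1, e=sp−y=-0.165; I=1.535, D=e−e_prev=-0.865; u=1·(-0.165)+3/2·1.535+3/2·(-0.865)=0.84; next y=3/10·1.165+1/4·0.84=0.5595
n=4: y=0.5595, sp=1, e=sp−y=0.4405; I=1.9755, D=e−e_prev=0.6055; u=1·0.4405+3/2·1.9755+3/2·0.6055=4.312; next y=3/10·0.5595+1/4·4.312=1.24585
n=5: y=1.24585, sp=1, e=sp−y=-0.24585; I=1.72965, D=e−e_prev=-0.68635; u=1·(-0.24585)+3/2·1.72965+3/2·(-0.68635)=1.3191; next y=3/10·1.24585+1/4·1.3191=0.70353
n=6: y=0.70353, sp=1, e=sp−y=0.29647; I=2.02612, D=e−e_prev=0.54232; u=1·0.29647+3/2·2.02612+3/2·0.54232=4.14913; next y=3/10·0.70353+1/4·4.14913≈1.248342
n=7: y≈1.248342, sp=1, e=sp−y≈-0.248342; I≈1.777779, D=e−e_prev≈-0.544812; u=1·(-0.248342)+3/2·1.777779+3/2·(-0.544812)≈1.601109; next y=3/10·1.248342+1/4·1.601109≈0.774780
n=8: y≈0.774780, sp=1, e=sp−y≈0.225220; I≈2.002999, D=e−e_prev≈0.473562; u=1·0.225220+3/2·2.002999+3/2·0.473562≈3.940061; next y=3/10·0.774780+1/4·3.940061≈1.217449
n=9: y≈1.217449, sp=1, e=sp−y≈-0.217449; I≈1.785550, D=e−e_prev≈-0.442670; u=1·(-0.217449)+3/2·1.785550+3/2·(-0.442670)≈1.796871; next y=3/10·1.217449+1/4·1.796871≈0.814452
n=10: y≈0.814452, sp=1, e=sp−y≈0.185548; I≈1.971097, D=e−e_prev≈0.402997; u=1·0.185548+3/2·1.971097+3/2·0.402997≈3.746688; next y=3/10·0.814452+1/4·3.746688≈1.181008
n=11: y≈1.181008, sp=1, e=sp−y≈-0.181008; I≈1.790089, D=e−e_prev≈-0.366555; u=1·(-0.181008)+3/2·1.790089+3/2·(-0.366555)≈1.954293; next y=3/10·1.181008+1/4·1.954293≈0.842876
n=12: y≈0.842876, sp=1, e=sp−y≈0.157124; I≈1.947214, D=e−e_prev≈0.338132; u=1·0.157124+3/2·1.947214+3/2·0.338132≈3.585143; next y=3/10·0.842876+1/4·3.585143≈1.149148
n=13: y≈1.149148, sp=1, e=sp−y≈-0.149148; I≈1.798065, D=e−e_prev≈-0.306273; u=1·(-0.149148)+3/2·1.798065+3/2·(-0.306273)≈2.088540; next y=3/10·1.149148+1/4·2.088540≈0.866880
n=14: y≈0.866880, sp=1, e=sp−y≈0.133120; I≈1.931186, D=e−e_prev≈0.282269; u=1·0.133120+3/2·1.931186+3/2·0.282269≈3.453302; next y=3/10·0.866880+1/4·3.453302≈1.123389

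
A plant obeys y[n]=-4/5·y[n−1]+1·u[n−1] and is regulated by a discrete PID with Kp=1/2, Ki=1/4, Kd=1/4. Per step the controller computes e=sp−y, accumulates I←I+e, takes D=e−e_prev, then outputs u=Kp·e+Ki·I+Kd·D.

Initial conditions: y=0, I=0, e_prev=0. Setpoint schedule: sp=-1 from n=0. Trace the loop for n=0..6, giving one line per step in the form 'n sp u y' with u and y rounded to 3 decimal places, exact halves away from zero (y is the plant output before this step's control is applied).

(exact arithmetic carried between steps; '≈' marks a value shown rounded to 6 d.p. or computed from one; I and e_prev carry over from the previous line; the table rounds u and y to 3 d.p., halves away from zero)
n=0: y=0, sp=-1, e=sp−y=-1; I=-1, D=e−e_prev=-1; u=1/2·(-1)+1/4·(-1)+1/4·(-1)=-1; next y=-4/5·0+1·(-1)=-1
n=1: y=-1, sp=-1, e=sp−y=0; I=-1, D=e−e_prev=1; u=1/2·0+1/4·(-1)+1/4·1=0; next y=-4/5·(-1)+1·0=0.8
n=2: y=0.8, sp=-1, e=sp−y=-1.8; I=-2.8, D=e−e_prev=-1.8; u=1/2·(-1.8)+1/4·(-2.8)+1/4·(-1.8)=-2.05; next y=-4/5·0.8+1·(-2.05)=-2.69
n=3: y=-2.69, sp=-1, e=sp−y=1.69; I=-1.11, D=e−e_prev=3.49; u=1/2·1.69+1/4·(-1.11)+1/4·3.49=1.44; next y=-4/5·(-2.69)+1·1.44=3.592
n=4: y=3.592, sp=-1, e=sp−y=-4.592; I=-5.702, D=e−e_prev=-6.282; u=1/2·(-4.592)+1/4·(-5.702)+1/4·(-6.282)=-5.292; next y=-4/5·3.592+1·(-5.292)=-8.1656
n=5: y=-8.1656, sp=-1, e=sp−y=7.1656; I=1.4636, D=e−e_prev=11.7576; u=1/2·7.1656+1/4·1.4636+1/4·11.7576=6.8881; next y=-4/5·(-8.1656)+1·6.8881=13.42058
n=6: y=13.42058, sp=-1, e=sp−y=-14.42058; I=-12.95698, D=e−e_prev=-21.58618; u=1/2·(-14.42058)+1/4·(-12.95698)+1/4·(-21.58618)=-15.84608; next y=-4/5·13.42058+1·(-15.84608)=-26.582544

0 -1 -1.000 0.000
1 -1 0.000 -1.000
2 -1 -2.050 0.800
3 -1 1.440 -2.690
4 -1 -5.292 3.592
5 -1 6.888 -8.166
6 -1 -15.846 13.421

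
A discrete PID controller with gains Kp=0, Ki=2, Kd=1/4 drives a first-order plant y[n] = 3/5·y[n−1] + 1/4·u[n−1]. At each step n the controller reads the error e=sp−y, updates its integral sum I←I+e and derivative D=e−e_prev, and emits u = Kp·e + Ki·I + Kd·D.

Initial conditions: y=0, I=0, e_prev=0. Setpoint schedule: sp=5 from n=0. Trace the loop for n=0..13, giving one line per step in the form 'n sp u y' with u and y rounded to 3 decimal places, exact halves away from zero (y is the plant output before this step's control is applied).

(exact arithmetic carried between steps; '≈' marks a value shown rounded to 6 d.p. or computed from one; I and e_prev carry over from the previous line; the table rounds u and y to 3 d.p., halves away from zero)
n=0: y=0, sp=5, e=sp−y=5; I=5, D=e−e_prev=5; u=0·5+2·5+1/4·5=11.25; next y=3/5·0+1/4·11.25=2.8125
n=1: y=2.8125, sp=5, e=sp−y=2.1875; I=7.1875, D=e−e_prev=-2.8125; u=0·2.1875+2·7.1875+1/4·(-2.8125)=13.671875; next y=3/5·2.8125+1/4·13.671875≈5.105469
n=2: y≈5.105469, sp=5, e=sp−y≈-0.105469; I≈7.082031, D=e−e_prev≈-2.292969; u=0·(-0.105469)+2·7.082031+1/4·(-2.292969)≈13.590820; next y=3/5·5.105469+1/4·13.590820≈6.460986
n=3: y≈6.460986, sp=5, e=sp−y≈-1.460986; I≈5.621045, D=e−e_prev≈-1.355518; u=0·(-1.460986)+2·5.621045+1/4·(-1.355518)≈10.903210; next y=3/5·6.460986+1/4·10.903210≈6.602394
n=4: y≈6.602394, sp=5, e=sp−y≈-1.602394; I≈4.018651, D=e−e_prev≈-0.141408; u=0·(-1.602394)+2·4.018651+1/4·(-0.141408)≈8.001949; next y=3/5·6.602394+1/4·8.001949≈5.961924
n=5: y≈5.961924, sp=5, e=sp−y≈-0.961924; I≈3.056727, D=e−e_prev≈0.640471; u=0·(-0.961924)+2·3.056727+1/4·0.640471≈6.273571; next y=3/5·5.961924+1/4·6.273571≈5.145547
n=6: y≈5.145547, sp=5, e=sp−y≈-0.145547; I≈2.911180, D=e−e_prev≈0.816377; u=0·(-0.145547)+2·2.911180+1/4·0.816377≈6.026453; next y=3/5·5.145547+1/4·6.026453≈4.593942
n=7: y≈4.593942, sp=5, e=sp−y≈0.406058; I≈3.317238, D=e−e_prev≈0.551605; u=0·0.406058+2·3.317238+1/4·0.551605≈6.772377; next y=3/5·4.593942+1/4·6.772377≈4.449459
n=8: y≈4.449459, sp=5, e=sp−y≈0.550541; I≈3.867779, D=e−e_prev≈0.144482; u=0·0.550541+2·3.867779+1/4·0.144482≈7.771678; next y=3/5·4.449459+1/4·7.771678≈4.612595
n=9: y≈4.612595, sp=5, e=sp−y≈0.387405; I≈4.255184, D=e−e_prev≈-0.163136; u=0·0.387405+2·4.255184+1/4·(-0.163136)≈8.469583; next y=3/5·4.612595+1/4·8.469583≈4.884953
n=10: y≈4.884953, sp=5, e=sp−y≈0.115047; I≈4.370231, D=e−e_prev≈-0.272358; u=0·0.115047+2·4.370231+1/4·(-0.272358)≈8.672372; next y=3/5·4.884953+1/4·8.672372≈5.099065
n=11: y≈5.099065, sp=5, e=sp−y≈-0.099065; I≈4.271166, D=e−e_prev≈-0.214112; u=0·(-0.099065)+2·4.271166+1/4·(-0.214112)≈8.488804; next y=3/5·5.099065+1/4·8.488804≈5.181640
n=12: y≈5.181640, sp=5, e=sp−y≈-0.181640; I≈4.089526, D=e−e_prev≈-0.082575; u=0·(-0.181640)+2·4.089526+1/4·(-0.082575)≈8.158409; next y=3/5·5.181640+1/4·8.158409≈5.148586
n=13: y≈5.148586, sp=5, e=sp−y≈-0.148586; I≈3.940940, D=e−e_prev≈0.033054; u=0·(-0.148586)+2·3.940940+1/4·0.033054≈7.890144; next y=3/5·5.148586+1/4·7.890144≈5.061688

0 5 11.250 0.000
1 5 13.672 2.813
2 5 13.591 5.105
3 5 10.903 6.461
4 5 8.002 6.602
5 5 6.274 5.962
6 5 6.026 5.146
7 5 6.772 4.594
8 5 7.772 4.449
9 5 8.470 4.613
10 5 8.672 4.885
11 5 8.489 5.099
12 5 8.158 5.182
13 5 7.890 5.149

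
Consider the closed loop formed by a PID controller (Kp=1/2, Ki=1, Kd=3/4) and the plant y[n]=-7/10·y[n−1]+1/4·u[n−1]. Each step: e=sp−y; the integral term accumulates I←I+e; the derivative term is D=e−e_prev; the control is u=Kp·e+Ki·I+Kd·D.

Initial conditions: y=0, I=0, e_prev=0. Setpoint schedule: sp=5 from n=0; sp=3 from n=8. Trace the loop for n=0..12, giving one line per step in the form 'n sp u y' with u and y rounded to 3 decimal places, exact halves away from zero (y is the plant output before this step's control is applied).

(exact arithmetic carried between steps; '≈' marks a value shown rounded to 6 d.p. or computed from one; I and e_prev carry over from the previous line; the table rounds u and y to 3 d.p., halves away from zero)
n=0: y=0, sp=5, e=sp−y=5; I=5, D=e−e_prev=5; u=1/2·5+1·5+3/4·5=11.25; next y=-7/10·0+1/4·11.25=2.8125
n=1: y=2.8125, sp=5, e=sp−y=2.1875; I=7.1875, D=e−e_prev=-2.8125; u=1/2·2.1875+1·7.1875+3/4·(-2.8125)=6.171875; next y=-7/10·2.8125+1/4·6.171875≈-0.425781
n=2: y≈-0.425781, sp=5, e=sp−y≈5.425781; I≈12.613281, D=e−e_prev≈3.238281; u=1/2·5.425781+1·12.613281+3/4·3.238281≈17.754883; next y=-7/10·(-0.425781)+1/4·17.754883≈4.736768
n=3: y≈4.736768, sp=5, e=sp−y≈0.263232; I≈12.876514, D=e−e_prev≈-5.162549; u=1/2·0.263232+1·12.876514+3/4·(-5.162549)≈9.136218; next y=-7/10·4.736768+1/4·9.136218≈-1.031683
n=4: y≈-1.031683, sp=5, e=sp−y≈6.031683; I≈18.908196, D=e−e_prev≈5.768450; u=1/2·6.031683+1·18.908196+3/4·5.768450≈26.250376; next y=-7/10·(-1.031683)+1/4·26.250376≈7.284772
n=5: y≈7.284772, sp=5, e=sp−y≈-2.284772; I≈16.623425, D=e−e_prev≈-8.316455; u=1/2·(-2.284772)+1·16.623425+3/4·(-8.316455)≈9.243698; next y=-7/10·7.284772+1/4·9.243698≈-2.788416
n=6: y≈-2.788416, sp=5, e=sp−y≈7.788416; I≈24.411840, D=e−e_prev≈10.073188; u=1/2·7.788416+1·24.411840+3/4·10.073188≈35.860939; next y=-7/10·(-2.788416)+1/4·35.860939≈10.917126
n=7: y≈10.917126, sp=5, e=sp−y≈-5.917126; I≈18.494715, D=e−e_prev≈-13.705542; u=1/2·(-5.917126)+1·18.494715+3/4·(-13.705542)≈5.256995; next y=-7/10·10.917126+1/4·5.256995≈-6.327739
n=8: y≈-6.327739, sp=3, e=sp−y≈9.327739; I≈27.822454, D=e−e_prev≈15.244865; u=1/2·9.327739+1·27.822454+3/4·15.244865≈43.919972; next y=-7/10·(-6.327739)+1/4·43.919972≈15.409410
n=9: y≈15.409410, sp=3, e=sp−y≈-12.409410; I≈15.413043, D=e−e_prev≈-21.737150; u=1/2·(-12.409410)+1·15.413043+3/4·(-21.737150)≈-7.094524; next y=-7/10·15.409410+1/4·(-7.094524)≈-12.560218
n=10: y≈-12.560218, sp=3, e=sp−y≈15.560218; I≈30.973262, D=e−e_prev≈27.969629; u=1/2·15.560218+1·30.973262+3/4·27.969629≈59.730593; next y=-7/10·(-12.560218)+1/4·59.730593≈23.724801
n=11: y≈23.724801, sp=3, e=sp−y≈-20.724801; I≈10.248461, D=e−e_prev≈-36.285019; u=1/2·(-20.724801)+1·10.248461+3/4·(-36.285019)≈-27.327704; next y=-7/10·23.724801+1/4·(-27.327704)≈-23.439287
n=12: y≈-23.439287, sp=3, e=sp−y≈26.439287; I≈36.687747, D=e−e_prev≈47.164088; u=1/2·26.439287+1·36.687747+3/4·47.164088≈85.280457; next y=-7/10·(-23.439287)+1/4·85.280457≈37.727615

0 5 11.250 0.000
1 5 6.172 2.813
2 5 17.755 -0.426
3 5 9.136 4.737
4 5 26.250 -1.032
5 5 9.244 7.285
6 5 35.861 -2.788
7 5 5.257 10.917
8 3 43.920 -6.328
9 3 -7.095 15.409
10 3 59.731 -12.560
11 3 -27.328 23.725
12 3 85.280 -23.439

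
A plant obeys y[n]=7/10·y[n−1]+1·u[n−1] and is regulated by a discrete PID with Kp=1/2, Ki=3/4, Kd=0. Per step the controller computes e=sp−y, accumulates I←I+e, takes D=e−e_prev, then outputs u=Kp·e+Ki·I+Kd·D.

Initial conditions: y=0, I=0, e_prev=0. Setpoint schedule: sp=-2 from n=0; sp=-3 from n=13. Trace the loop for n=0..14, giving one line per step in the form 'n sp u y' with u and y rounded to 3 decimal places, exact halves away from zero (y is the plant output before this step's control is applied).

0 -2 -2.500 0.000
1 -2 -0.875 -2.500
2 -2 -0.344 -2.625
3 -2 -0.430 -2.181
4 -2 -0.575 -1.957
5 -2 -0.623 -1.944
6 -2 -0.615 -1.984
7 -2 -0.602 -2.004
8 -2 -0.598 -2.005
9 -2 -0.599 -2.001
10 -2 -0.600 -2.000
11 -2 -0.600 -2.000
12 -2 -0.600 -2.000
13 -3 -1.850 -2.000
14 -3 -1.037 -3.250

(exact arithmetic carried between steps; '≈' marks a value shown rounded to 6 d.p. or computed from one; I and e_prev carry over from the previous line; the table rounds u and y to 3 d.p., halves away from zero)
n=0: y=0, sp=-2, e=sp−y=-2; I=-2, D=e−e_prev=-2; u=1/2·(-2)+3/4·(-2)+0·(-2)=-2.5; next y=7/10·0+1·(-2.5)=-2.5
n=1: y=-2.5, sp=-2, e=sp−y=0.5; I=-1.5, D=e−e_prev=2.5; u=1/2·0.5+3/4·(-1.5)+0·2.5=-0.875; next y=7/10·(-2.5)+1·(-0.875)=-2.625
n=2: y=-2.625, sp=-2, e=sp−y=0.625; I=-0.875, D=e−e_prev=0.125; u=1/2·0.625+3/4·(-0.875)+0·0.125=-0.34375; next y=7/10·(-2.625)+1·(-0.34375)=-2.18125
n=3: y=-2.18125, sp=-2, e=sp−y=0.18125; I=-0.69375, D=e−e_prev=-0.44375; u=1/2·0.18125+3/4·(-0.69375)+0·(-0.44375)≈-0.429688; next y=7/10·(-2.18125)+1·(-0.429688)≈-1.956563
n=4: y≈-1.956563, sp=-2, e=sp−y≈-0.043438; I≈-0.737188, D=e−e_prev≈-0.224688; u=1/2·(-0.043438)+3/4·(-0.737188)+0·(-0.224688)≈-0.574609; next y=7/10·(-1.956563)+1·(-0.574609)≈-1.944203
n=5: y≈-1.944203, sp=-2, e=sp−y≈-0.055797; I≈-0.792984, D=e−e_prev≈-0.012359; u=1/2·(-0.055797)+3/4·(-0.792984)+0·(-0.012359)≈-0.622637; next y=7/10·(-1.944203)+1·(-0.622637)≈-1.983579
n=6: y≈-1.983579, sp=-2, e=sp−y≈-0.016421; I≈-0.809405, D=e−e_prev≈0.039376; u=1/2·(-0.016421)+3/4·(-0.809405)+0·0.039376≈-0.615265; next y=7/10·(-1.983579)+1·(-0.615265)≈-2.003770
n=7: y≈-2.003770, sp=-2, e=sp−y≈0.003770; I≈-0.805636, D=e−e_prev≈0.020191; u=1/2·0.003770+3/4·(-0.805636)+0·0.020191≈-0.602342; next y=7/10·(-2.003770)+1·(-0.602342)≈-2.004981
n=8: y≈-2.004981, sp=-2, e=sp−y≈0.004981; I≈-0.800655, D=e−e_prev≈0.001211; u=1/2·0.004981+3/4·(-0.800655)+0·0.001211≈-0.598001; next y=7/10·(-2.004981)+1·(-0.598001)≈-2.001487
n=9: y≈-2.001487, sp=-2, e=sp−y≈0.001487; I≈-0.799168, D=e−e_prev≈-0.003493; u=1/2·0.001487+3/4·(-0.799168)+0·(-0.003493)≈-0.598632; next y=7/10·(-2.001487)+1·(-0.598632)≈-1.999673
n=10: y≈-1.999673, sp=-2, e=sp−y≈-0.000327; I≈-0.799494, D=e−e_prev≈-0.001814; u=1/2·(-0.000327)+3/4·(-0.799494)+0·(-0.001814)≈-0.599784; next y=7/10·(-1.999673)+1·(-0.599784)≈-1.999555
n=11: y≈-1.999555, sp=-2, e=sp−y≈-0.000445; I≈-0.799939, D=e−e_prev≈-0.000118; u=1/2·(-0.000445)+3/4·(-0.799939)+0·(-0.000118)≈-0.600177; next y=7/10·(-1.999555)+1·(-0.600177)≈-1.999865
n=12: y≈-1.999865, sp=-2, e=sp−y≈-0.000135; I≈-0.800074, D=e−e_prev≈0.000310; u=1/2·(-0.000135)+3/4·(-0.800074)+0·0.000310≈-0.600123; next y=7/10·(-1.999865)+1·(-0.600123)≈-2.000028
n=13: y≈-2.000028, sp=-3, e=sp−y≈-0.999972; I≈-1.800045, D=e−e_prev≈-0.999837; u=1/2·(-0.999972)+3/4·(-1.800045)+0·(-0.999837)≈-1.850020; next y=7/10·(-2.000028)+1·(-1.850020)≈-3.250040
n=14: y≈-3.250040, sp=-3, e=sp−y≈0.250040; I≈-1.550006, D=e−e_prev≈1.250011; u=1/2·0.250040+3/4·(-1.550006)+0·1.250011≈-1.037484; next y=7/10·(-3.250040)+1·(-1.037484)≈-3.312512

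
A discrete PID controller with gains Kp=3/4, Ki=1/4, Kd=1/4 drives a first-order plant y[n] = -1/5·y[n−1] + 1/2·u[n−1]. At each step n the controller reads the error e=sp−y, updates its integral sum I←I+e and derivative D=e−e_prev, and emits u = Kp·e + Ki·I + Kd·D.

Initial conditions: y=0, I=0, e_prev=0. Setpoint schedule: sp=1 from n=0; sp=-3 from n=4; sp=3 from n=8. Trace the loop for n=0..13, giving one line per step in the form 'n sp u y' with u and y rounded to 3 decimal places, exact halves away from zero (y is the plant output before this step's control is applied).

0 1 1.250 0.000
1 1 0.469 0.625
2 1 1.363 0.109
3 1 0.769 0.660
4 -3 -3.499 0.253
5 -3 -0.848 -1.800
6 -3 -3.832 -0.064
7 -3 -1.833 -1.903
8 3 3.224 -0.536
9 3 0.131 1.719
10 3 3.512 -0.278
11 3 1.220 1.812
12 3 3.995 0.247
13 3 2.166 1.948

(exact arithmetic carried between steps; '≈' marks a value shown rounded to 6 d.p. or computed from one; I and e_prev carry over from the previous line; the table rounds u and y to 3 d.p., halves away from zero)
n=0: y=0, sp=1, e=sp−y=1; I=1, D=e−e_prev=1; u=3/4·1+1/4·1+1/4·1=1.25; next y=-1/5·0+1/2·1.25=0.625
n=1: y=0.625, sp=1, e=sp−y=0.375; I=1.375, D=e−e_prev=-0.625; u=3/4·0.375+1/4·1.375+1/4·(-0.625)=0.46875; next y=-1/5·0.625+1/2·0.46875=0.109375
n=2: y=0.109375, sp=1, e=sp−y=0.890625; I=2.265625, D=e−e_prev=0.515625; u=3/4·0.890625+1/4·2.265625+1/4·0.515625≈1.363281; next y=-1/5·0.109375+1/2·1.363281≈0.659766
n=3: y≈0.659766, sp=1, e=sp−y≈0.340234; I≈2.605859, D=e−e_prev≈-0.550391; u=3/4·0.340234+1/4·2.605859+1/4·(-0.550391)≈0.769043; next y=-1/5·0.659766+1/2·0.769043≈0.252568
n=4: y≈0.252568, sp=-3, e=sp−y≈-3.252568; I≈-0.646709, D=e−e_prev≈-3.592803; u=3/4·(-3.252568)+1/4·(-0.646709)+1/4·(-3.592803)≈-3.499304; next y=-1/5·0.252568+1/2·(-3.499304)≈-1.800166
n=5: y≈-1.800166, sp=-3, e=sp−y≈-1.199834; I≈-1.846543, D=e−e_prev≈2.052734; u=3/4·(-1.199834)+1/4·(-1.846543)+1/4·2.052734≈-0.848328; next y=-1/5·(-1.800166)+1/2·(-0.848328)≈-0.064131
n=6: y≈-0.064131, sp=-3, e=sp−y≈-2.935869; I≈-4.782412, D=e−e_prev≈-1.736035; u=3/4·(-2.935869)+1/4·(-4.782412)+1/4·(-1.736035)≈-3.831514; next y=-1/5·(-0.064131)+1/2·(-3.831514)≈-1.902931
n=7: y≈-1.902931, sp=-3, e=sp−y≈-1.097069; I≈-5.879482, D=e−e_prev≈1.838800; u=3/4·(-1.097069)+1/4·(-5.879482)+1/4·1.838800≈-1.832972; next y=-1/5·(-1.902931)+1/2·(-1.832972)≈-0.535900
n=8: y≈-0.535900, sp=3, e=sp−y≈3.535900; I≈-2.343582, D=e−e_prev≈4.632969; u=3/4·3.535900+1/4·(-2.343582)+1/4·4.632969≈3.224272; next y=-1/5·(-0.535900)+1/2·3.224272≈1.719316
n=9: y≈1.719316, sp=3, e=sp−y≈1.280684; I≈-1.062898, D=e−e_prev≈-2.255216; u=3/4·1.280684+1/4·(-1.062898)+1/4·(-2.255216)≈0.130985; next y=-1/5·1.719316+1/2·0.130985≈-0.278371
n=10: y≈-0.278371, sp=3, e=sp−y≈3.278371; I≈2.215473, D=e−e_prev≈1.997687; u=3/4·3.278371+1/4·2.215473+1/4·1.997687≈3.512068; next y=-1/5·(-0.278371)+1/2·3.512068≈1.811708
n=11: y≈1.811708, sp=3, e=sp−y≈1.188292; I≈3.403765, D=e−e_prev≈-2.090079; u=3/4·1.188292+1/4·3.403765+1/4·(-2.090079)≈1.219640; next y=-1/5·1.811708+1/2·1.219640≈0.247478
n=12: y≈0.247478, sp=3, e=sp−y≈2.752522; I≈6.156287, D=e−e_prev≈1.564230; u=3/4·2.752522+1/4·6.156287+1/4·1.564230≈3.994520; next y=-1/5·0.247478+1/2·3.994520≈1.947764
n=13: y≈1.947764, sp=3, e=sp−y≈1.052236; I≈7.208522, D=e−e_prev≈-1.700286; u=3/4·1.052236+1/4·7.208522+1/4·(-1.700286)≈2.166236; next y=-1/5·1.947764+1/2·2.166236≈0.693565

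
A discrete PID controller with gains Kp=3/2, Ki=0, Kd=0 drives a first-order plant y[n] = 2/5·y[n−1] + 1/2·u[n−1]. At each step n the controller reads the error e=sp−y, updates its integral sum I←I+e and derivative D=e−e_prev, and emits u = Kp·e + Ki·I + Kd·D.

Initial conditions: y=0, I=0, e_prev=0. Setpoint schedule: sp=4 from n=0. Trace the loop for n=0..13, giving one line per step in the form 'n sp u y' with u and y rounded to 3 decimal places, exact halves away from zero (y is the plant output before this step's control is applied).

(exact arithmetic carried between steps; '≈' marks a value shown rounded to 6 d.p. or computed from one; I and e_prev carry over from the previous line; the table rounds u and y to 3 d.p., halves away from zero)
n=0: y=0, sp=4, e=sp−y=4; I=4, D=e−e_prev=4; u=3/2·4+0·4+0·4=6; next y=2/5·0+1/2·6=3
n=1: y=3, sp=4, e=sp−y=1; I=5, D=e−e_prev=-3; u=3/2·1+0·5+0·(-3)=1.5; next y=2/5·3+1/2·1.5=1.95
n=2: y=1.95, sp=4, e=sp−y=2.05; I=7.05, D=e−e_prev=1.05; u=3/2·2.05+0·7.05+0·1.05=3.075; next y=2/5·1.95+1/2·3.075=2.3175
n=3: y=2.3175, sp=4, e=sp−y=1.6825; I=8.7325, D=e−e_prev=-0.3675; u=3/2·1.6825+0·8.7325+0·(-0.3675)=2.52375; next y=2/5·2.3175+1/2·2.52375=2.188875
n=4: y=2.188875, sp=4, e=sp−y=1.811125; I=10.543625, D=e−e_prev=0.128625; u=3/2·1.811125+0·10.543625+0·0.128625≈2.716688; next y=2/5·2.188875+1/2·2.716688≈2.233894
n=5: y≈2.233894, sp=4, e=sp−y≈1.766106; I≈12.309731, D=e−e_prev≈-0.045019; u=3/2·1.766106+0·12.309731+0·(-0.045019)≈2.649159; next y=2/5·2.233894+1/2·2.649159≈2.218137
n=6: y≈2.218137, sp=4, e=sp−y≈1.781863; I≈14.091594, D=e−e_prev≈0.015757; u=3/2·1.781863+0·14.091594+0·0.015757≈2.672794; next y=2/5·2.218137+1/2·2.672794≈2.223652
n=7: y≈2.223652, sp=4, e=sp−y≈1.776348; I≈15.867942, D=e−e_prev≈-0.005515; u=3/2·1.776348+0·15.867942+0·(-0.005515)≈2.664522; next y=2/5·2.223652+1/2·2.664522≈2.221722
n=8: y≈2.221722, sp=4, e=sp−y≈1.778278; I≈17.646220, D=e−e_prev≈0.001930; u=3/2·1.778278+0·17.646220+0·0.001930≈2.667417; next y=2/5·2.221722+1/2·2.667417≈2.222397
n=9: y≈2.222397, sp=4, e=sp−y≈1.777603; I≈19.423823, D=e−e_prev≈-0.000676; u=3/2·1.777603+0·19.423823+0·(-0.000676)≈2.666404; next y=2/5·2.222397+1/2·2.666404≈2.222161
n=10: y≈2.222161, sp=4, e=sp−y≈1.777839; I≈21.201662, D=e−e_prev≈0.000236; u=3/2·1.777839+0·21.201662+0·0.000236≈2.666759; next y=2/5·2.222161+1/2·2.666759≈2.222244
n=11: y≈2.222244, sp=4, e=sp−y≈1.777756; I≈22.979418, D=e−e_prev≈-0.000083; u=3/2·1.777756+0·22.979418+0·(-0.000083)≈2.666634; next y=2/5·2.222244+1/2·2.666634≈2.222215
n=12: y≈2.222215, sp=4, e=sp−y≈1.777785; I≈24.757204, D=e−e_prev≈0.000029; u=3/2·1.777785+0·24.757204+0·0.000029≈2.666678; next y=2/5·2.222215+1/2·2.666678≈2.222225
n=13: y≈2.222225, sp=4, e=sp−y≈1.777775; I≈26.534979, D=e−e_prev≈-0.000010; u=3/2·1.777775+0·26.534979+0·(-0.000010)≈2.666663; next y=2/5·2.222225+1/2·2.666663≈2.222221

0 4 6.000 0.000
1 4 1.500 3.000
2 4 3.075 1.950
3 4 2.524 2.318
4 4 2.717 2.189
5 4 2.649 2.234
6 4 2.673 2.218
7 4 2.665 2.224
8 4 2.667 2.222
9 4 2.666 2.222
10 4 2.667 2.222
11 4 2.667 2.222
12 4 2.667 2.222
13 4 2.667 2.222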